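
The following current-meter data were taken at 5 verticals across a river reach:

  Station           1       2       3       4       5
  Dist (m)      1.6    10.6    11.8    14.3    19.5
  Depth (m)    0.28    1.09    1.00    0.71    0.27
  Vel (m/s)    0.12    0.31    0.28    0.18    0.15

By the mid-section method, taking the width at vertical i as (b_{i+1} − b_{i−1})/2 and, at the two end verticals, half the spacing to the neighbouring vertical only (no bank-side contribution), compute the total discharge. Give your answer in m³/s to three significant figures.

2.99 m³/s

w_1 = (10.6 − 1.6)/2 = 4.5 m; q_1 = 0.12 × 0.28 × 4.5 = 0.1512 m³/s
w_2 = (11.8 − 1.6)/2 = 5.1 m; q_2 = 0.31 × 1.09 × 5.1 = 1.723 m³/s
w_3 = (14.3 − 10.6)/2 = 1.85 m; q_3 = 0.28 × 1.00 × 1.85 = 0.5180 m³/s
w_4 = (19.5 − 11.8)/2 = 3.85 m; q_4 = 0.18 × 0.71 × 3.85 = 0.4920 m³/s
w_5 = (19.5 − 14.3)/2 = 2.6 m; q_5 = 0.15 × 0.27 × 2.6 = 0.1053 m³/s
Q = Σ qᵢ = 2.990 m³/s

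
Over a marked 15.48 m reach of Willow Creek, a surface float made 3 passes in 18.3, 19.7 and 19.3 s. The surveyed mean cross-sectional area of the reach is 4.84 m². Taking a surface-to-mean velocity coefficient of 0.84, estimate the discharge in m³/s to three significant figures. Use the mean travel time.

3.30 m³/s

t̄ = (18.3 + 19.7 + 19.3) / 3 = 19.1 s
v_surface = L / t̄ = 15.48 / 19.1 = 0.8105 m/s
v_mean = 0.84 × 0.8105 = 0.6808 m/s
Q = A × v_mean = 4.84 × 0.6808 = 3.295 m³/s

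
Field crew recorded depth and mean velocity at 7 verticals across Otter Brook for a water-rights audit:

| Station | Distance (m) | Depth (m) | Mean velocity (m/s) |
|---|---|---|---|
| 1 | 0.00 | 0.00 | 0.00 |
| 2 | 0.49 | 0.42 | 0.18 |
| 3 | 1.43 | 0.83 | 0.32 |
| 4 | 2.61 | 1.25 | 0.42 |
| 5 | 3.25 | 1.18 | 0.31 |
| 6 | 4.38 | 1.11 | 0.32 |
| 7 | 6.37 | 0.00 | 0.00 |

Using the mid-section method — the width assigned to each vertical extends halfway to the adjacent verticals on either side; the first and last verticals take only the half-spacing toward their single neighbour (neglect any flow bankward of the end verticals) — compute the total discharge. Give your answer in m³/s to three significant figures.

w_2 = (1.43 − 0.00)/2 = 0.715 m; q_2 = 0.18 × 0.42 × 0.715 = 0.05405 m³/s
w_3 = (2.61 − 0.49)/2 = 1.06 m; q_3 = 0.32 × 0.83 × 1.06 = 0.2815 m³/s
w_4 = (3.25 − 1.43)/2 = 0.91 m; q_4 = 0.42 × 1.25 × 0.91 = 0.4778 m³/s
w_5 = (4.38 − 2.61)/2 = 0.885 m; q_5 = 0.31 × 1.18 × 0.885 = 0.3237 m³/s
w_6 = (6.37 − 3.25)/2 = 1.56 m; q_6 = 0.32 × 1.11 × 1.56 = 0.5541 m³/s
Stations 1, 7 contribute zero (depth or velocity is 0).
Q = Σ qᵢ = 1.691 m³/s

1.69 m³/s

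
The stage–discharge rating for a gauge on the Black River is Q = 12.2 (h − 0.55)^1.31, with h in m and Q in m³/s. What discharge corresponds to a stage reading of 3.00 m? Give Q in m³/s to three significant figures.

39.5 m³/s

Q = 12.2 × (3.00 − 0.55)^1.31 = 12.2 × 2.45^1.31 = 39.46 m³/s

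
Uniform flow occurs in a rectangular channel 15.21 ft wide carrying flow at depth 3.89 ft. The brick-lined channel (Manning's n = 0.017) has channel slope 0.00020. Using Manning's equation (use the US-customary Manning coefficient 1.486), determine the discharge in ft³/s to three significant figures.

137 ft³/s

A = b·y = 15.21 × 3.89 = 59.17 ft²
P = b + 2y = 15.21 + 2×3.89 = 22.99 ft
R = A/P = 59.17/22.99 = 2.574 ft
Q = (1.486/n)·A·R^(2/3)·S^(1/2) = (1.486/0.017) × 59.17 × 2.574^(2/3) × 0.00020^(1/2) = 137.4 ft³/s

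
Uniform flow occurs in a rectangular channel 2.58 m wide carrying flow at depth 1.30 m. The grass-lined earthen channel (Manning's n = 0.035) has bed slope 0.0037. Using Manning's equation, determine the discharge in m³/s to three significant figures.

A = b·y = 2.58 × 1.30 = 3.354 m²
P = b + 2y = 2.58 + 2×1.30 = 5.180 m
R = A/P = 3.354/5.180 = 0.6475 m
Q = (1/n)·A·R^(2/3)·S^(1/2) = (1/0.035) × 3.354 × 0.6475^(2/3) × 0.0037^(1/2) = 4.363 m³/s

4.36 m³/s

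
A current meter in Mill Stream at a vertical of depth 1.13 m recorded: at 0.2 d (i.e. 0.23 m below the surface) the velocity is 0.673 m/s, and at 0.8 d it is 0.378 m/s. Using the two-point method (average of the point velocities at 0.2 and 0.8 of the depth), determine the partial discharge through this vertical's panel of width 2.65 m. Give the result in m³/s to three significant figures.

1.57 m³/s

v̄ = (0.673 + 0.378) / 2 = 0.5255 m/s
q = v̄ × d × w = 0.5255 × 1.13 × 2.65 = 1.574 m³/s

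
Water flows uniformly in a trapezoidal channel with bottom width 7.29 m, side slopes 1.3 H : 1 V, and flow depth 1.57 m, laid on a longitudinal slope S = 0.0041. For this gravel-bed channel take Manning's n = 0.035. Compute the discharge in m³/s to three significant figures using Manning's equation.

A = (b + z·y)·y = (7.29 + 1.3×1.57)×1.57 = 14.65 m²
P = b + 2y√(1+z²) = 7.29 + 2×1.57×√(1+1.3²) = 12.44 m
R = A/P = 14.65/12.44 = 1.178 m
Q = (1/n)·A·R^(2/3)·S^(1/2) = (1/0.035) × 14.65 × 1.178^(2/3) × 0.0041^(1/2) = 29.89 m³/s

29.9 m³/s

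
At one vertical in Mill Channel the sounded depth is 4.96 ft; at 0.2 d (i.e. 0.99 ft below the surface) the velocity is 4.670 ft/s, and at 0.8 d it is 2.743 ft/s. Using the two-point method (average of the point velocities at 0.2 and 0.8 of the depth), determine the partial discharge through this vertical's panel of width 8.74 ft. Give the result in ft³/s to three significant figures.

161 ft³/s

v̄ = (4.670 + 2.743) / 2 = 3.707 ft/s
q = v̄ × d × w = 3.707 × 4.96 × 8.74 = 160.7 ft³/s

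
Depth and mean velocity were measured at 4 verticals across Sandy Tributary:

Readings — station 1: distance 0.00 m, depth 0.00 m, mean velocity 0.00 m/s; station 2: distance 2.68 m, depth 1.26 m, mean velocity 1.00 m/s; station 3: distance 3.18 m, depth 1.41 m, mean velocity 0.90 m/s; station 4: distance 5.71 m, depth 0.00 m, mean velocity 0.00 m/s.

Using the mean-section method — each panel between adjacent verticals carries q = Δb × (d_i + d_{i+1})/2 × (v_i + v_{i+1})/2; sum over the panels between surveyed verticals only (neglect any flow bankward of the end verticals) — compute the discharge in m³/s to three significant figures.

2.28 m³/s

Panel 1-2: Δb = 2.68 m, d̄ = (0.00+1.26)/2 = 0.63, v̄ = (0.00+1.00)/2 = 0.5 → q = 2.68×0.63×0.5 = 0.8442 m³/s
Panel 2-3: Δb = 0.5 m, d̄ = (1.26+1.41)/2 = 1.335, v̄ = (1.00+0.90)/2 = 0.95 → q = 0.5×1.335×0.95 = 0.6341 m³/s
Panel 3-4: Δb = 2.53 m, d̄ = (1.41+0.00)/2 = 0.705, v̄ = (0.90+0.00)/2 = 0.45 → q = 2.53×0.705×0.45 = 0.8026 m³/s
Q = Σ q = 2.281 m³/s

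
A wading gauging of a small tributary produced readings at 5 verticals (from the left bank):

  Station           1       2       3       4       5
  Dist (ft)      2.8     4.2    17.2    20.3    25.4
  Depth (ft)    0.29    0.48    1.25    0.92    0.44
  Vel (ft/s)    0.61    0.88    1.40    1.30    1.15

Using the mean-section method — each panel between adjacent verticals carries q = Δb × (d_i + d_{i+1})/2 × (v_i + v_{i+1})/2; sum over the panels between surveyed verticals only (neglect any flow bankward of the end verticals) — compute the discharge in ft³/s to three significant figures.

Panel 1-2: Δb = 1.4 ft, d̄ = (0.29+0.48)/2 = 0.385, v̄ = (0.61+0.88)/2 = 0.745 → q = 1.4×0.385×0.745 = 0.4016 ft³/s
Panel 2-3: Δb = 13 ft, d̄ = (0.48+1.25)/2 = 0.865, v̄ = (0.88+1.40)/2 = 1.14 → q = 13×0.865×1.14 = 12.82 ft³/s
Panel 3-4: Δb = 3.1 ft, d̄ = (1.25+0.92)/2 = 1.085, v̄ = (1.40+1.30)/2 = 1.35 → q = 3.1×1.085×1.35 = 4.541 ft³/s
Panel 4-5: Δb = 5.1 ft, d̄ = (0.92+0.44)/2 = 0.68, v̄ = (1.30+1.15)/2 = 1.225 → q = 5.1×0.68×1.225 = 4.248 ft³/s
Q = Σ q = 22.01 ft³/s

22.0 ft³/s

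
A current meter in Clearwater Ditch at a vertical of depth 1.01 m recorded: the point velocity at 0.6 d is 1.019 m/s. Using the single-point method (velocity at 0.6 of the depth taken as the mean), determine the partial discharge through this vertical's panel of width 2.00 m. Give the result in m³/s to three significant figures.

2.06 m³/s

v̄ = v₀.₆ = 1.019 m/s
q = v̄ × d × w = 1.019 × 1.01 × 2.00 = 2.058 m³/s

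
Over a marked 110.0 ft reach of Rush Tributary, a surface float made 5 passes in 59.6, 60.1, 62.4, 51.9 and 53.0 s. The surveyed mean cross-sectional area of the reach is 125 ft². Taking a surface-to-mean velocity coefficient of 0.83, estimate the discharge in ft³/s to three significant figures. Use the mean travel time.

t̄ = (59.6 + 60.1 + 62.4 + 51.9 + 53.0) / 5 = 57.4 s
v_surface = L / t̄ = 110.0 / 57.4 = 1.916 ft/s
v_mean = 0.83 × 1.916 = 1.591 ft/s
Q = A × v_mean = 125 × 1.591 = 198.8 ft³/s

199 ft³/s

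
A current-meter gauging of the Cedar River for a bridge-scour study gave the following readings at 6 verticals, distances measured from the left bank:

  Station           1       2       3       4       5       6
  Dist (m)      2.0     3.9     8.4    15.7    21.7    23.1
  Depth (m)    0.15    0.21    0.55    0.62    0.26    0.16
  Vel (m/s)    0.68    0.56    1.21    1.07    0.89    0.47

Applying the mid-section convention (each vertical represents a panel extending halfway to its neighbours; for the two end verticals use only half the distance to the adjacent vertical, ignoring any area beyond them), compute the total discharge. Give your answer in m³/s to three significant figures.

9.72 m³/s

w_1 = (3.9 − 2.0)/2 = 0.95 m; q_1 = 0.68 × 0.15 × 0.95 = 0.09690 m³/s
w_2 = (8.4 − 2.0)/2 = 3.2 m; q_2 = 0.56 × 0.21 × 3.2 = 0.3763 m³/s
w_3 = (15.7 − 3.9)/2 = 5.9 m; q_3 = 1.21 × 0.55 × 5.9 = 3.926 m³/s
w_4 = (21.7 − 8.4)/2 = 6.65 m; q_4 = 1.07 × 0.62 × 6.65 = 4.412 m³/s
w_5 = (23.1 − 15.7)/2 = 3.7 m; q_5 = 0.89 × 0.26 × 3.7 = 0.8562 m³/s
w_6 = (23.1 − 21.7)/2 = 0.7 m; q_6 = 0.47 × 0.16 × 0.7 = 0.05264 m³/s
Q = Σ qᵢ = 9.720 m³/s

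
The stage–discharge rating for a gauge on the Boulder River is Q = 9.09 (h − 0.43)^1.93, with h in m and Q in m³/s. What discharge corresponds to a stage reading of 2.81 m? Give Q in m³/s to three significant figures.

48.5 m³/s

Q = 9.09 × (2.81 − 0.43)^1.93 = 9.09 × 2.38^1.93 = 48.46 m³/s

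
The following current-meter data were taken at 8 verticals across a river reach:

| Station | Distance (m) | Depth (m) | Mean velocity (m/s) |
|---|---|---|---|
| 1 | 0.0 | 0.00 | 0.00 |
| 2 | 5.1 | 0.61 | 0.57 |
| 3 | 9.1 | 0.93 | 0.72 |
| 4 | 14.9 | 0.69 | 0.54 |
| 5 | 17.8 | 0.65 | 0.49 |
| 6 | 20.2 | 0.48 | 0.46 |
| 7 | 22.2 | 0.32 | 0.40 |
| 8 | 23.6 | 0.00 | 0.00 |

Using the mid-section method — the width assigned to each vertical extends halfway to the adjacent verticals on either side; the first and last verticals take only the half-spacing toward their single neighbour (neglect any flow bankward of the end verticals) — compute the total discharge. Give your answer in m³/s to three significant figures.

w_2 = (9.1 − 0.0)/2 = 4.55 m; q_2 = 0.57 × 0.61 × 4.55 = 1.582 m³/s
w_3 = (14.9 − 5.1)/2 = 4.9 m; q_3 = 0.72 × 0.93 × 4.9 = 3.281 m³/s
w_4 = (17.8 − 9.1)/2 = 4.35 m; q_4 = 0.54 × 0.69 × 4.35 = 1.621 m³/s
w_5 = (20.2 − 14.9)/2 = 2.65 m; q_5 = 0.49 × 0.65 × 2.65 = 0.8440 m³/s
w_6 = (22.2 − 17.8)/2 = 2.2 m; q_6 = 0.46 × 0.48 × 2.2 = 0.4858 m³/s
w_7 = (23.6 − 20.2)/2 = 1.7 m; q_7 = 0.40 × 0.32 × 1.7 = 0.2176 m³/s
Stations 1, 8 contribute zero (depth or velocity is 0).
Q = Σ qᵢ = 8.031 m³/s

8.03 m³/s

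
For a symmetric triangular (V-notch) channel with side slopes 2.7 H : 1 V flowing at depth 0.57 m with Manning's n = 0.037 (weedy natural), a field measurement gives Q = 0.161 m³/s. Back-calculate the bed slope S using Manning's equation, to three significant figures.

A = z·y² = 2.7×0.57² = 0.8772 m²
P = 2y√(1+z²) = 2×0.57×√(1+2.7²) = 3.282 m
R = A/P = 0.8772/3.282 = 0.2673 m
S = (Q·n / (1·A·R^(2/3)))² = (0.161×0.037 / (1×0.8772×0.4149))² = 0.0002679

0.000268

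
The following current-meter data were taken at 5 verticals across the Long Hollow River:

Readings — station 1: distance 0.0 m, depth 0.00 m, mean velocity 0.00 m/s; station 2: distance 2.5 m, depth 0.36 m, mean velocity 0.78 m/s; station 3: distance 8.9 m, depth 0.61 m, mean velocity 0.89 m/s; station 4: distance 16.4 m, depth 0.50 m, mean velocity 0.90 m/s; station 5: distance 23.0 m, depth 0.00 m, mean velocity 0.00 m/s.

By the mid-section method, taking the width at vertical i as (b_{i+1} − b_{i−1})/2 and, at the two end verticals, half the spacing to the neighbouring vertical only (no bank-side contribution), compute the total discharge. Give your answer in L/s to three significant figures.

w_2 = (8.9 − 0.0)/2 = 4.45 m; q_2 = 0.78 × 0.36 × 4.45 = 1.250 m³/s
w_3 = (16.4 − 2.5)/2 = 6.95 m; q_3 = 0.89 × 0.61 × 6.95 = 3.773 m³/s
w_4 = (23.0 − 8.9)/2 = 7.05 m; q_4 = 0.90 × 0.50 × 7.05 = 3.173 m³/s
Stations 1, 5 contribute zero (depth or velocity is 0).
Q = Σ qᵢ = 8.195 m³/s
= 8.195 × 1000 = 8195 L/s

8200 L/s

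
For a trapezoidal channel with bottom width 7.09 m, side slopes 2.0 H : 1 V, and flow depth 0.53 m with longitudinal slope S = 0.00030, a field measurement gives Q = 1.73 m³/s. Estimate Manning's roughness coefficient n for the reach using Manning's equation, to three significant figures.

A = (b + z·y)·y = (7.09 + 2.0×0.53)×0.53 = 4.320 m²
P = b + 2y√(1+z²) = 7.09 + 2×0.53×√(1+2.0²) = 9.460 m
R = A/P = 4.320/9.460 = 0.4566 m
n = (1/Q)·A·R^(2/3)·S^(1/2) = (1/1.73) × 4.320 × 0.5930 × 0.01732 = 0.02564

0.0256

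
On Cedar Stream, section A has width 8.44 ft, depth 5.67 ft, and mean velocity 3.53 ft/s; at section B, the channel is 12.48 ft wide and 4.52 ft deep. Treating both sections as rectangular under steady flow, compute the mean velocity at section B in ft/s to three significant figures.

Q = A₁V₁ = (8.44×5.67) × 3.53 = 168.9 ft³/s
A₂ = 12.48 × 4.52 = 56.41 ft²
V₂ = Q/A₂ = 168.9/56.41 = 2.995 ft/s

2.99 ft/s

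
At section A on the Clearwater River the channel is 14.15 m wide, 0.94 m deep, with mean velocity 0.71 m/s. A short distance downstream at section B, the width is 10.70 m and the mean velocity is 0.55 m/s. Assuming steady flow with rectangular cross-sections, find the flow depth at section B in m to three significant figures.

Q = A₁V₁ = (14.15×0.94) × 0.71 = 9.444 m³/s
d₂ = Q/(b₂ V₂) = 9.444/(10.70×0.55) = 1.605 m

1.60 m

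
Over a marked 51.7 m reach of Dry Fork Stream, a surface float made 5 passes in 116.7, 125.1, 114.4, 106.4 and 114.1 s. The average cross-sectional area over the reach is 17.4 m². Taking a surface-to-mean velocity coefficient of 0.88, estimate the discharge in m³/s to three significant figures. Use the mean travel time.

6.86 m³/s

t̄ = (116.7 + 125.1 + 114.4 + 106.4 + 114.1) / 5 = 115.34 s
v_surface = L / t̄ = 51.7 / 115.34 = 0.4482 m/s
v_mean = 0.88 × 0.4482 = 0.3945 m/s
Q = A × v_mean = 17.4 × 0.3945 = 6.863 m³/s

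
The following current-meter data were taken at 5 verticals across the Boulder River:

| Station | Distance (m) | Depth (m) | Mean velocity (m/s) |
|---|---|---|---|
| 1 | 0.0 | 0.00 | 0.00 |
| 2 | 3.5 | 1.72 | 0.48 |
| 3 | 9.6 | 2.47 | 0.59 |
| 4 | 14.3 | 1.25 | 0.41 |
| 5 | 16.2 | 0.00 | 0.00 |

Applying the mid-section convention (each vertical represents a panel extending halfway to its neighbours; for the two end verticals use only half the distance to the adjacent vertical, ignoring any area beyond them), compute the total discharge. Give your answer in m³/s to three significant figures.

w_2 = (9.6 − 0.0)/2 = 4.8 m; q_2 = 0.48 × 1.72 × 4.8 = 3.963 m³/s
w_3 = (14.3 − 3.5)/2 = 5.4 m; q_3 = 0.59 × 2.47 × 5.4 = 7.869 m³/s
w_4 = (16.2 − 9.6)/2 = 3.3 m; q_4 = 0.41 × 1.25 × 3.3 = 1.691 m³/s
Stations 1, 5 contribute zero (depth or velocity is 0).
Q = Σ qᵢ = 13.52 m³/s

13.5 m³/s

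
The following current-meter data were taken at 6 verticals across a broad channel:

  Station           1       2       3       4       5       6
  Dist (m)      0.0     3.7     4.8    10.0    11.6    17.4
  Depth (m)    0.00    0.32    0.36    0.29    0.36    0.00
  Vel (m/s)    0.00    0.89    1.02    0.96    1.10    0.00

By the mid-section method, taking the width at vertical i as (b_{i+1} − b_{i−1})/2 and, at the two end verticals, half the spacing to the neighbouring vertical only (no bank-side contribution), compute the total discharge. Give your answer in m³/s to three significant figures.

w_2 = (4.8 − 0.0)/2 = 2.4 m; q_2 = 0.89 × 0.32 × 2.4 = 0.6835 m³/s
w_3 = (10.0 − 3.7)/2 = 3.15 m; q_3 = 1.02 × 0.36 × 3.15 = 1.157 m³/s
w_4 = (11.6 − 4.8)/2 = 3.4 m; q_4 = 0.96 × 0.29 × 3.4 = 0.9466 m³/s
w_5 = (17.4 − 10.0)/2 = 3.7 m; q_5 = 1.10 × 0.36 × 3.7 = 1.465 m³/s
Stations 1, 6 contribute zero (depth or velocity is 0).
Q = Σ qᵢ = 4.252 m³/s

4.25 m³/s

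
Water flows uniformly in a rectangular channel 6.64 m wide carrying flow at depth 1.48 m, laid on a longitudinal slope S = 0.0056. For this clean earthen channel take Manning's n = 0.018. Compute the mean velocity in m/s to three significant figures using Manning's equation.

A = b·y = 6.64 × 1.48 = 9.827 m²
P = b + 2y = 6.64 + 2×1.48 = 9.600 m
R = A/P = 9.827/9.600 = 1.024 m
Q = (1/n)·A·R^(2/3)·S^(1/2) = (1/0.018) × 9.827 × 1.024^(2/3) × 0.0056^(1/2) = 41.50 m³/s
V = Q/A = 41.50/9.827 = 4.223 m/s

4.22 m/s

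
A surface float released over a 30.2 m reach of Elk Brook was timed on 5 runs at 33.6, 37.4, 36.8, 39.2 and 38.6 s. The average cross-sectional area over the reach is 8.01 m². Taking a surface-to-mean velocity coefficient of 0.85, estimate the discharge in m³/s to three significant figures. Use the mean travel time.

t̄ = (33.6 + 37.4 + 36.8 + 39.2 + 38.6) / 5 = 37.12 s
v_surface = L / t̄ = 30.2 / 37.12 = 0.8136 m/s
v_mean = 0.85 × 0.8136 = 0.6915 m/s
Q = A × v_mean = 8.01 × 0.6915 = 5.539 m³/s

5.54 m³/s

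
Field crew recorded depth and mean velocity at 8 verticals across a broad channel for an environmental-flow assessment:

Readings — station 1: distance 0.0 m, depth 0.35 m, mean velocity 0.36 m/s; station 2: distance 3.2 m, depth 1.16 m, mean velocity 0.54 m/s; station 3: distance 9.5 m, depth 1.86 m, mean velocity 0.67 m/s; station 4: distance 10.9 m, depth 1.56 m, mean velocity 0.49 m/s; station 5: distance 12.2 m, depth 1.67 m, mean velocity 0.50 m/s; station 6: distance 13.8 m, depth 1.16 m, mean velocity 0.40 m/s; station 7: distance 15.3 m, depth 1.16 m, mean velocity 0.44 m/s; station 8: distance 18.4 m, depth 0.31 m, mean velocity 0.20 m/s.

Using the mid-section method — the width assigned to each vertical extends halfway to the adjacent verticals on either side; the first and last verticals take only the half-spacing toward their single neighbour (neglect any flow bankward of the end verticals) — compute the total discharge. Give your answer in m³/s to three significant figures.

12.2 m³/s

w_1 = (3.2 − 0.0)/2 = 1.6 m; q_1 = 0.36 × 0.35 × 1.6 = 0.2016 m³/s
w_2 = (9.5 − 0.0)/2 = 4.75 m; q_2 = 0.54 × 1.16 × 4.75 = 2.975 m³/s
w_3 = (10.9 − 3.2)/2 = 3.85 m; q_3 = 0.67 × 1.86 × 3.85 = 4.798 m³/s
w_4 = (12.2 − 9.5)/2 = 1.35 m; q_4 = 0.49 × 1.56 × 1.35 = 1.032 m³/s
w_5 = (13.8 − 10.9)/2 = 1.45 m; q_5 = 0.50 × 1.67 × 1.45 = 1.211 m³/s
w_6 = (15.3 − 12.2)/2 = 1.55 m; q_6 = 0.40 × 1.16 × 1.55 = 0.7192 m³/s
w_7 = (18.4 − 13.8)/2 = 2.3 m; q_7 = 0.44 × 1.16 × 2.3 = 1.174 m³/s
w_8 = (18.4 − 15.3)/2 = 1.55 m; q_8 = 0.20 × 0.31 × 1.55 = 0.09610 m³/s
Q = Σ qᵢ = 12.21 m³/s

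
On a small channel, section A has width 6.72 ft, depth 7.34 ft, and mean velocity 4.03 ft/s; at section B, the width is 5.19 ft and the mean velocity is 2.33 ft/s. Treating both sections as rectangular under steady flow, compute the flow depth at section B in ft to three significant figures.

16.4 ft

Q = A₁V₁ = (6.72×7.34) × 4.03 = 198.8 ft³/s
d₂ = Q/(b₂ V₂) = 198.8/(5.19×2.33) = 16.44 ft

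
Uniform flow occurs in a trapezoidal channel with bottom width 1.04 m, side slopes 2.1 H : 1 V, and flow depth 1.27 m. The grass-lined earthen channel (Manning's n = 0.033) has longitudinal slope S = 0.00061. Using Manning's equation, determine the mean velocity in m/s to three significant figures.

0.577 m/s

A = (b + z·y)·y = (1.04 + 2.1×1.27)×1.27 = 4.708 m²
P = b + 2y√(1+z²) = 1.04 + 2×1.27×√(1+2.1²) = 6.948 m
R = A/P = 4.708/6.948 = 0.6776 m
Q = (1/n)·A·R^(2/3)·S^(1/2) = (1/0.033) × 4.708 × 0.6776^(2/3) × 0.00061^(1/2) = 2.718 m³/s
V = Q/A = 2.718/4.708 = 0.5774 m/s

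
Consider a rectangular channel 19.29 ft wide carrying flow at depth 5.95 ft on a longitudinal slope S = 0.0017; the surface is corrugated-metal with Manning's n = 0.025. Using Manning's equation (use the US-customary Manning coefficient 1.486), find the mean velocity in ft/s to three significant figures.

A = b·y = 19.29 × 5.95 = 114.8 ft²
P = b + 2y = 19.29 + 2×5.95 = 31.19 ft
R = A/P = 114.8/31.19 = 3.680 ft
Q = (1.486/n)·A·R^(2/3)·S^(1/2) = (1.486/0.025) × 114.8 × 3.680^(2/3) × 0.0017^(1/2) = 670.5 ft³/s
V = Q/A = 670.5/114.8 = 5.842 ft/s

5.84 ft/s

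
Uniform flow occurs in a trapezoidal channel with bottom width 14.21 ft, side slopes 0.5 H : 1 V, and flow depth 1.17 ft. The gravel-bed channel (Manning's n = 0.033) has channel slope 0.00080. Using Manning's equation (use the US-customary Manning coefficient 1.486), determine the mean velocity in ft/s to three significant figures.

1.30 ft/s

A = (b + z·y)·y = (14.21 + 0.5×1.17)×1.17 = 17.31 ft²
P = b + 2y√(1+z²) = 14.21 + 2×1.17×√(1+0.5²) = 16.83 ft
R = A/P = 17.31/16.83 = 1.029 ft
Q = (1.486/n)·A·R^(2/3)·S^(1/2) = (1.486/0.033) × 17.31 × 1.029^(2/3) × 0.00080^(1/2) = 22.47 ft³/s
V = Q/A = 22.47/17.31 = 1.298 ft/s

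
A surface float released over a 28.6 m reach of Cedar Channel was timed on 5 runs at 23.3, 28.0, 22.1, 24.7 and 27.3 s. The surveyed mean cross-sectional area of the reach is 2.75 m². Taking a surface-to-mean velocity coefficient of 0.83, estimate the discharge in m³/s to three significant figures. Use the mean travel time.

2.60 m³/s

t̄ = (23.3 + 28.0 + 22.1 + 24.7 + 27.3) / 5 = 25.08 s
v_surface = L / t̄ = 28.6 / 25.08 = 1.140 m/s
v_mean = 0.83 × 1.140 = 0.9465 m/s
Q = A × v_mean = 2.75 × 0.9465 = 2.603 m³/s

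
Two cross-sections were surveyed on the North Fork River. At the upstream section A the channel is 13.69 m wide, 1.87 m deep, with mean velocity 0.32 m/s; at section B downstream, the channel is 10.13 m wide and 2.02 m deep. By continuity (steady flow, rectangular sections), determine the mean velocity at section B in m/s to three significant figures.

Q = A₁V₁ = (13.69×1.87) × 0.32 = 8.192 m³/s
A₂ = 10.13 × 2.02 = 20.46 m²
V₂ = Q/A₂ = 8.192/20.46 = 0.4003 m/s

0.400 m/s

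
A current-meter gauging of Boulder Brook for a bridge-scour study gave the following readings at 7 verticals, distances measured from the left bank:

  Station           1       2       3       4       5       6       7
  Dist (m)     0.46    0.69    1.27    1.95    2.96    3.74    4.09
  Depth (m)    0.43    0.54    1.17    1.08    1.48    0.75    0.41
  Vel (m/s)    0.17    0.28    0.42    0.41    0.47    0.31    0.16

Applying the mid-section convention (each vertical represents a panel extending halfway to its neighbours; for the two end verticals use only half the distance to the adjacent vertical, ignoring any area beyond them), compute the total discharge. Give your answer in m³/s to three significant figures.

1.52 m³/s

w_1 = (0.69 − 0.46)/2 = 0.115 m; q_1 = 0.17 × 0.43 × 0.115 = 0.008407 m³/s
w_2 = (1.27 − 0.46)/2 = 0.405 m; q_2 = 0.28 × 0.54 × 0.405 = 0.06124 m³/s
w_3 = (1.95 − 0.69)/2 = 0.63 m; q_3 = 0.42 × 1.17 × 0.63 = 0.3096 m³/s
w_4 = (2.96 − 1.27)/2 = 0.845 m; q_4 = 0.41 × 1.08 × 0.845 = 0.3742 m³/s
w_5 = (3.74 − 1.95)/2 = 0.895 m; q_5 = 0.47 × 1.48 × 0.895 = 0.6226 m³/s
w_6 = (4.09 − 2.96)/2 = 0.565 m; q_6 = 0.31 × 0.75 × 0.565 = 0.1314 m³/s
w_7 = (4.09 − 3.74)/2 = 0.175 m; q_7 = 0.16 × 0.41 × 0.175 = 0.01148 m³/s
Q = Σ qᵢ = 1.519 m³/s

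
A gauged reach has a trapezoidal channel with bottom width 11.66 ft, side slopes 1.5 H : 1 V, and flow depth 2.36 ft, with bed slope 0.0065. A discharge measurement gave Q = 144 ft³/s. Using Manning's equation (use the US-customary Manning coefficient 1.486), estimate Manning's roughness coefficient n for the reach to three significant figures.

A = (b + z·y)·y = (11.66 + 1.5×2.36)×2.36 = 35.87 ft²
P = b + 2y√(1+z²) = 11.66 + 2×2.36×√(1+1.5²) = 20.17 ft
R = A/P = 35.87/20.17 = 1.779 ft
n = (1.486/Q)·A·R^(2/3)·S^(1/2) = (1.486/144) × 35.87 × 1.468 × 0.08062 = 0.04381

0.0438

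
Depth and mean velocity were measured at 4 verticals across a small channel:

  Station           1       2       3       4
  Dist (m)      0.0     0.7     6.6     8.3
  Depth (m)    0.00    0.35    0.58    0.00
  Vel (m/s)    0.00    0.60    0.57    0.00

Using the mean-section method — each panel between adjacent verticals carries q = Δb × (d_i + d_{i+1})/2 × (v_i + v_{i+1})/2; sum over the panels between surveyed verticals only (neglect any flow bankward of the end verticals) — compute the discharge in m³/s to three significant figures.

1.78 m³/s

Panel 1-2: Δb = 0.7 m, d̄ = (0.00+0.35)/2 = 0.175, v̄ = (0.00+0.60)/2 = 0.3 → q = 0.7×0.175×0.3 = 0.03675 m³/s
Panel 2-3: Δb = 5.9 m, d̄ = (0.35+0.58)/2 = 0.465, v̄ = (0.60+0.57)/2 = 0.585 → q = 5.9×0.465×0.585 = 1.605 m³/s
Panel 3-4: Δb = 1.7 m, d̄ = (0.58+0.00)/2 = 0.29, v̄ = (0.57+0.00)/2 = 0.285 → q = 1.7×0.29×0.285 = 0.1405 m³/s
Q = Σ q = 1.782 m³/s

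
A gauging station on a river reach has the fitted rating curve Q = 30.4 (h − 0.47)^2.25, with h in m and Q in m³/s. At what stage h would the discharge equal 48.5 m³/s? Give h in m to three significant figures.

h − h₀ = (Q/C)^(1/b) = (48.5/30.4)^(1/2.25) = 1.231 m
h = 0.47 + 1.231 = 1.701 m

1.70 m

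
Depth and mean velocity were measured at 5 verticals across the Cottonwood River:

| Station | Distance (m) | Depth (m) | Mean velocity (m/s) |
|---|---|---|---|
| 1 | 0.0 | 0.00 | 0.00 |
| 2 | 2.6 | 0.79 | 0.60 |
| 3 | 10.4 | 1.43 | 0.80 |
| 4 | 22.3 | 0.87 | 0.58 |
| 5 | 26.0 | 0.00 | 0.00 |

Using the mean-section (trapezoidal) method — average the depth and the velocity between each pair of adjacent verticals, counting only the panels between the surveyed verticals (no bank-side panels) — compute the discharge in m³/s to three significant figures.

Panel 1-2: Δb = 2.6 m, d̄ = (0.00+0.79)/2 = 0.395, v̄ = (0.00+0.60)/2 = 0.3 → q = 2.6×0.395×0.3 = 0.3081 m³/s
Panel 2-3: Δb = 7.8 m, d̄ = (0.79+1.43)/2 = 1.11, v̄ = (0.60+0.80)/2 = 0.7 → q = 7.8×1.11×0.7 = 6.061 m³/s
Panel 3-4: Δb = 11.9 m, d̄ = (1.43+0.87)/2 = 1.15, v̄ = (0.80+0.58)/2 = 0.69 → q = 11.9×1.15×0.69 = 9.443 m³/s
Panel 4-5: Δb = 3.7 m, d̄ = (0.87+0.00)/2 = 0.435, v̄ = (0.58+0.00)/2 = 0.29 → q = 3.7×0.435×0.29 = 0.4668 m³/s
Q = Σ q = 16.28 m³/s

16.3 m³/s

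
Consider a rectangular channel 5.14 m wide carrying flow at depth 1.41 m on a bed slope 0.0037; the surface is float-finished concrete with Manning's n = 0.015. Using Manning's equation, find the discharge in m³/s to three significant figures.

27.6 m³/s

A = b·y = 5.14 × 1.41 = 7.247 m²
P = b + 2y = 5.14 + 2×1.41 = 7.960 m
R = A/P = 7.247/7.960 = 0.9105 m
Q = (1/n)·A·R^(2/3)·S^(1/2) = (1/0.015) × 7.247 × 0.9105^(2/3) × 0.0037^(1/2) = 27.61 m³/s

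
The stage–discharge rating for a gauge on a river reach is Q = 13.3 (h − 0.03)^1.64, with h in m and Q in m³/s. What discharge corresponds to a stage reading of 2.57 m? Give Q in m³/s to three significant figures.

61.3 m³/s

Q = 13.3 × (2.57 − 0.03)^1.64 = 13.3 × 2.54^1.64 = 61.34 m³/s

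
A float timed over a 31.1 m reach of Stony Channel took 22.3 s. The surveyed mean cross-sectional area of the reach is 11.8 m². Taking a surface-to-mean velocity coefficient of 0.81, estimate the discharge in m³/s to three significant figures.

v_surface = L / t̄ = 31.1 / 22.3 = 1.395 m/s
v_mean = 0.81 × 1.395 = 1.130 m/s
Q = A × v_mean = 11.8 × 1.130 = 13.33 m³/s

13.3 m³/s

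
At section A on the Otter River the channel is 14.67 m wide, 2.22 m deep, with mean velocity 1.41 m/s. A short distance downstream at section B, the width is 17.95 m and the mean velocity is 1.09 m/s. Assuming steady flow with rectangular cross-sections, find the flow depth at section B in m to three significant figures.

Q = A₁V₁ = (14.67×2.22) × 1.41 = 45.92 m³/s
d₂ = Q/(b₂ V₂) = 45.92/(17.95×1.09) = 2.347 m

2.35 m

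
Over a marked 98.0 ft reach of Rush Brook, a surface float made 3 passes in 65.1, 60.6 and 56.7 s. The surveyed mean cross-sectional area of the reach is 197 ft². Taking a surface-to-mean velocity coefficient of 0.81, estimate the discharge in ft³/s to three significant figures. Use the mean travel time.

257 ft³/s

t̄ = (65.1 + 60.6 + 56.7) / 3 = 60.8 s
v_surface = L / t̄ = 98.0 / 60.8 = 1.612 ft/s
v_mean = 0.81 × 1.612 = 1.306 ft/s
Q = A × v_mean = 197 × 1.306 = 257.2 ft³/s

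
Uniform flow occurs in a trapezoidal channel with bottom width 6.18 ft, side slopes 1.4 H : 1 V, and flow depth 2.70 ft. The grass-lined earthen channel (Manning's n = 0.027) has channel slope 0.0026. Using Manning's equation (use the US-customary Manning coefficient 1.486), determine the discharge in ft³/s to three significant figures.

A = (b + z·y)·y = (6.18 + 1.4×2.70)×2.70 = 26.89 ft²
P = b + 2y√(1+z²) = 6.18 + 2×2.70×√(1+1.4²) = 15.47 ft
R = A/P = 26.89/15.47 = 1.738 ft
Q = (1.486/n)·A·R^(2/3)·S^(1/2) = (1.486/0.027) × 26.89 × 1.738^(2/3) × 0.0026^(1/2) = 109.1 ft³/s

109 ft³/s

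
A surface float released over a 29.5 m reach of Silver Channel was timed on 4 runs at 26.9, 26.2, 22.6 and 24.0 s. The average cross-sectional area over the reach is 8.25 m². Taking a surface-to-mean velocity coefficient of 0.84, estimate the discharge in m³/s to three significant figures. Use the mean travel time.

t̄ = (26.9 + 26.2 + 22.6 + 24.0) / 4 = 24.925 s
v_surface = L / t̄ = 29.5 / 24.925 = 1.184 m/s
v_mean = 0.84 × 1.184 = 0.9942 m/s
Q = A × v_mean = 8.25 × 0.9942 = 8.202 m³/s

8.20 m³/s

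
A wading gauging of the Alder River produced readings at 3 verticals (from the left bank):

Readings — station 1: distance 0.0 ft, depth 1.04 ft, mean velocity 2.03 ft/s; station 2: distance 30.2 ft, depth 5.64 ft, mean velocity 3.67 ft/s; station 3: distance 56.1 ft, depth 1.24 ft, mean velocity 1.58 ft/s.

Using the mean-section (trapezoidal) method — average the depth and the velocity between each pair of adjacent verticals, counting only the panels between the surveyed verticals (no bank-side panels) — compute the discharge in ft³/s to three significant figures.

Panel 1-2: Δb = 30.2 ft, d̄ = (1.04+5.64)/2 = 3.34, v̄ = (2.03+3.67)/2 = 2.85 → q = 30.2×3.34×2.85 = 287.5 ft³/s
Panel 2-3: Δb = 25.9 ft, d̄ = (5.64+1.24)/2 = 3.44, v̄ = (3.67+1.58)/2 = 2.625 → q = 25.9×3.44×2.625 = 233.9 ft³/s
Q = Σ q = 521.4 ft³/s

521 ft³/s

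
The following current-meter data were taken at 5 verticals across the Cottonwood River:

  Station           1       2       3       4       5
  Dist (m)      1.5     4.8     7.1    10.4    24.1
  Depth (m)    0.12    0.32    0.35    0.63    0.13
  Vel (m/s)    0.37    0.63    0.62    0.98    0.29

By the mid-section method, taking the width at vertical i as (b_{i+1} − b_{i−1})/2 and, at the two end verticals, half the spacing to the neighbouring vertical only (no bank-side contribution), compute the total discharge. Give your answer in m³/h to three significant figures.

24300 m³/h

w_1 = (4.8 − 1.5)/2 = 1.65 m; q_1 = 0.37 × 0.12 × 1.65 = 0.07326 m³/s
w_2 = (7.1 − 1.5)/2 = 2.8 m; q_2 = 0.63 × 0.32 × 2.8 = 0.5645 m³/s
w_3 = (10.4 − 4.8)/2 = 2.8 m; q_3 = 0.62 × 0.35 × 2.8 = 0.6076 m³/s
w_4 = (24.1 − 7.1)/2 = 8.5 m; q_4 = 0.98 × 0.63 × 8.5 = 5.248 m³/s
w_5 = (24.1 − 10.4)/2 = 6.85 m; q_5 = 0.29 × 0.13 × 6.85 = 0.2582 m³/s
Q = Σ qᵢ = 6.751 m³/s
= 6.751 × 3600 = 24310 m³/h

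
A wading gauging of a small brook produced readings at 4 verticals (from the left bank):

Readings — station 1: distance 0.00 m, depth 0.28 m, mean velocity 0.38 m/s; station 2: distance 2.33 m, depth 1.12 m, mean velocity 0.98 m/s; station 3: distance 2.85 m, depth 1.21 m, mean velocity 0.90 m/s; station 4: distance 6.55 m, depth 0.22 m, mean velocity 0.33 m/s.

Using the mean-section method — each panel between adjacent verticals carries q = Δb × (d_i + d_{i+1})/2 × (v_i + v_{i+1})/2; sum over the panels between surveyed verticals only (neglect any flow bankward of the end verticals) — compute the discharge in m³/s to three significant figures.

3.31 m³/s

Panel 1-2: Δb = 2.33 m, d̄ = (0.28+1.12)/2 = 0.7, v̄ = (0.38+0.98)/2 = 0.68 → q = 2.33×0.7×0.68 = 1.109 m³/s
Panel 2-3: Δb = 0.52 m, d̄ = (1.12+1.21)/2 = 1.165, v̄ = (0.98+0.90)/2 = 0.94 → q = 0.52×1.165×0.94 = 0.5695 m³/s
Panel 3-4: Δb = 3.7 m, d̄ = (1.21+0.22)/2 = 0.715, v̄ = (0.90+0.33)/2 = 0.615 → q = 3.7×0.715×0.615 = 1.627 m³/s
Q = Σ q = 3.306 m³/s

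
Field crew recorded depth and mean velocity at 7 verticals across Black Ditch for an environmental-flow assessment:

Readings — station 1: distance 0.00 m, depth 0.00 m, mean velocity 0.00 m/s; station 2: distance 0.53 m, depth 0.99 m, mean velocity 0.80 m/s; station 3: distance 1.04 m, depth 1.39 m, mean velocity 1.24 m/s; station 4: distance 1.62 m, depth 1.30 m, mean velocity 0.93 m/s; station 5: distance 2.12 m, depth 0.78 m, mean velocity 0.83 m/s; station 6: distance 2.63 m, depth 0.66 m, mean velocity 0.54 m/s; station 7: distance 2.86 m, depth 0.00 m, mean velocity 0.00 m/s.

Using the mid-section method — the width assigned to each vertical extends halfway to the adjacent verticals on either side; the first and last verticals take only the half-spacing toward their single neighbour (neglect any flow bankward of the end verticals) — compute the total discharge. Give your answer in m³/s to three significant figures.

w_2 = (1.04 − 0.00)/2 = 0.52 m; q_2 = 0.80 × 0.99 × 0.52 = 0.4118 m³/s
w_3 = (1.62 − 0.53)/2 = 0.545 m; q_3 = 1.24 × 1.39 × 0.545 = 0.9394 m³/s
w_4 = (2.12 − 1.04)/2 = 0.54 m; q_4 = 0.93 × 1.30 × 0.54 = 0.6529 m³/s
w_5 = (2.63 − 1.62)/2 = 0.505 m; q_5 = 0.83 × 0.78 × 0.505 = 0.3269 m³/s
w_6 = (2.86 − 2.12)/2 = 0.37 m; q_6 = 0.54 × 0.66 × 0.37 = 0.1319 m³/s
Stations 1, 7 contribute zero (depth or velocity is 0).
Q = Σ qᵢ = 2.463 m³/s

2.46 m³/s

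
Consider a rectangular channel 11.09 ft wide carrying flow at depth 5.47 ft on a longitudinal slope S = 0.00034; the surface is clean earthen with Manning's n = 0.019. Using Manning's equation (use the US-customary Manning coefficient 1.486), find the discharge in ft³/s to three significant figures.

A = b·y = 11.09 × 5.47 = 60.66 ft²
P = b + 2y = 11.09 + 2×5.47 = 22.03 ft
R = A/P = 60.66/22.03 = 2.754 ft
Q = (1.486/n)·A·R^(2/3)·S^(1/2) = (1.486/0.019) × 60.66 × 2.754^(2/3) × 0.00034^(1/2) = 171.9 ft³/s

172 ft³/s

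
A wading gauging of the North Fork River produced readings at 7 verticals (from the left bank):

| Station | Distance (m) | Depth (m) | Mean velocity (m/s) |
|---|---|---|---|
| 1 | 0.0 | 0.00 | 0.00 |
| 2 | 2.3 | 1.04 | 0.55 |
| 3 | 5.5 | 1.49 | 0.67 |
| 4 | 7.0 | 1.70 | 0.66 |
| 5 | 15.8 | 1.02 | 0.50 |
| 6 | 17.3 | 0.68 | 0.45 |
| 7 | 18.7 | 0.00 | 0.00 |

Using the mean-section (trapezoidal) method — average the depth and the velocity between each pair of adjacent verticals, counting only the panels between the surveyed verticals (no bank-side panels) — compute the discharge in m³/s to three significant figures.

12.0 m³/s

Panel 1-2: Δb = 2.3 m, d̄ = (0.00+1.04)/2 = 0.52, v̄ = (0.00+0.55)/2 = 0.275 → q = 2.3×0.52×0.275 = 0.3289 m³/s
Panel 2-3: Δb = 3.2 m, d̄ = (1.04+1.49)/2 = 1.265, v̄ = (0.55+0.67)/2 = 0.61 → q = 3.2×1.265×0.61 = 2.469 m³/s
Panel 3-4: Δb = 1.5 m, d̄ = (1.49+1.70)/2 = 1.595, v̄ = (0.67+0.66)/2 = 0.665 → q = 1.5×1.595×0.665 = 1.591 m³/s
Panel 4-5: Δb = 8.8 m, d̄ = (1.70+1.02)/2 = 1.36, v̄ = (0.66+0.50)/2 = 0.58 → q = 8.8×1.36×0.58 = 6.941 m³/s
Panel 5-6: Δb = 1.5 m, d̄ = (1.02+0.68)/2 = 0.85, v̄ = (0.50+0.45)/2 = 0.475 → q = 1.5×0.85×0.475 = 0.6056 m³/s
Panel 6-7: Δb = 1.4 m, d̄ = (0.68+0.00)/2 = 0.34, v̄ = (0.45+0.00)/2 = 0.225 → q = 1.4×0.34×0.225 = 0.1071 m³/s
Q = Σ q = 12.04 m³/s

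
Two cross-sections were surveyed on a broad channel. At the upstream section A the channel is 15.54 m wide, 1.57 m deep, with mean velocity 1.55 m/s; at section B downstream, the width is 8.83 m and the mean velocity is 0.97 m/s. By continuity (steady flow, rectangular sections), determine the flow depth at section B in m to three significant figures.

4.42 m

Q = A₁V₁ = (15.54×1.57) × 1.55 = 37.82 m³/s
d₂ = Q/(b₂ V₂) = 37.82/(8.83×0.97) = 4.415 m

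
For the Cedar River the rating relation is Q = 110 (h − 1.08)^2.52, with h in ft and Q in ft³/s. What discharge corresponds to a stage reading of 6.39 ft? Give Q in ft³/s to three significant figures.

Q = 110 × (6.39 − 1.08)^2.52 = 110 × 5.31^2.52 = 7390 ft³/s

7390 ft³/s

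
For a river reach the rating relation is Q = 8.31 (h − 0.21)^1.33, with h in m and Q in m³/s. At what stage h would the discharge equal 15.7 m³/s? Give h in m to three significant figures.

h − h₀ = (Q/C)^(1/b) = (15.7/8.31)^(1/1.33) = 1.613 m
h = 0.21 + 1.613 = 1.823 m

1.82 m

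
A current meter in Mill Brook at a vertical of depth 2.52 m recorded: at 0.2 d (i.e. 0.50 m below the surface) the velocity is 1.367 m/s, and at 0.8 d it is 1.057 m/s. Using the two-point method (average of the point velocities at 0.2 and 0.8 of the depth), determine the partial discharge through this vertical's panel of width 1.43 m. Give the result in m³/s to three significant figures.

v̄ = (1.367 + 1.057) / 2 = 1.212 m/s
q = v̄ × d × w = 1.212 × 2.52 × 1.43 = 4.368 m³/s

4.37 m³/s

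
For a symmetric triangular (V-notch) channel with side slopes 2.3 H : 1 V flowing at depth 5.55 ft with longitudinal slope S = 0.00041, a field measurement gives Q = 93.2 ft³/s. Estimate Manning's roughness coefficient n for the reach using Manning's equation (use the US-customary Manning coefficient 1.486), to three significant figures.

0.0426

A = z·y² = 2.3×5.55² = 70.85 ft²
P = 2y√(1+z²) = 2×5.55×√(1+2.3²) = 27.84 ft
R = A/P = 70.85/27.84 = 2.545 ft
n = (1.486/Q)·A·R^(2/3)·S^(1/2) = (1.486/93.2) × 70.85 × 1.864 × 0.02025 = 0.04263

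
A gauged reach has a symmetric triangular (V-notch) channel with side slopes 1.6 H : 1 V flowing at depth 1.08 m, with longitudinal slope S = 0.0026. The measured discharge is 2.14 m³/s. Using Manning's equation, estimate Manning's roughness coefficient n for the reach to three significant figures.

0.0264

A = z·y² = 1.6×1.08² = 1.866 m²
P = 2y√(1+z²) = 2×1.08×√(1+1.6²) = 4.075 m
R = A/P = 1.866/4.075 = 0.4579 m
n = (1/Q)·A·R^(2/3)·S^(1/2) = (1/2.14) × 1.866 × 0.5941 × 0.05099 = 0.02642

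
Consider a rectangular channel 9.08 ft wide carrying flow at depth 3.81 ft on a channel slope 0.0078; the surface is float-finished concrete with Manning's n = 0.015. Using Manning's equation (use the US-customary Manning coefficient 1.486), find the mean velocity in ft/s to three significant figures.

14.2 ft/s

A = b·y = 9.08 × 3.81 = 34.59 ft²
P = b + 2y = 9.08 + 2×3.81 = 16.70 ft
R = A/P = 34.59/16.70 = 2.072 ft
Q = (1.486/n)·A·R^(2/3)·S^(1/2) = (1.486/0.015) × 34.59 × 2.072^(2/3) × 0.0078^(1/2) = 491.9 ft³/s
V = Q/A = 491.9/34.59 = 14.22 ft/s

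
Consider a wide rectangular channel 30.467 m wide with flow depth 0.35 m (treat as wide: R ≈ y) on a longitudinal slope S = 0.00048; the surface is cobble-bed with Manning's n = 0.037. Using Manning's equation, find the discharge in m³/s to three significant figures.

3.14 m³/s

A = b·y = 30.467 × 0.35 = 10.66 m²
Wide channel: R ≈ y = 0.35 m
Q = (1/n)·A·R^(2/3)·S^(1/2) = (1/0.037) × 10.66 × 0.3500^(2/3) × 0.00048^(1/2) = 3.136 m³/s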